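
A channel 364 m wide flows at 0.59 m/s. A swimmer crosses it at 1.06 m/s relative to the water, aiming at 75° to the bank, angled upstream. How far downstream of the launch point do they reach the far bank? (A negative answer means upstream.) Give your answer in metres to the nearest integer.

Perpendicular speed = 1.024 m/s; crossing time = 364 / 1.024 = 355.510 s.
Net downstream speed = 0.316 m/s.
Drift = 0.316 × 355.510 = 112.217 m (downstream).

112 m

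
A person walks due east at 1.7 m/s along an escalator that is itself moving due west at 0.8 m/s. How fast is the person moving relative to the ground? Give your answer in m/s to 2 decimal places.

Taking east as x and north as y: escalator velocity = (-0.800, 0.000) m/s; person velocity relative to escalator = (1.700, 0.000) m/s.
Velocity relative to ground = (-0.800, 0.000) + (1.700, 0.000) = (0.900, 0.000) m/s.
Speed = |(0.900, 0.000)| = 0.900 m/s.

0.90 m/s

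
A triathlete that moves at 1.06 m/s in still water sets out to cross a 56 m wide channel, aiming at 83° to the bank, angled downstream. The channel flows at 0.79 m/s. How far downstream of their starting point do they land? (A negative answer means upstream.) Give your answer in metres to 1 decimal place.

48.9 m

Perpendicular speed = 1.052 m/s; crossing time = 56 / 1.052 = 53.227 s.
Net downstream speed = 0.919 m/s.
Drift = 0.919 × 53.227 = 48.925 m (downstream).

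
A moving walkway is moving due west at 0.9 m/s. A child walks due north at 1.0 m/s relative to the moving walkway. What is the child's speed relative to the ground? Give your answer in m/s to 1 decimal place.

Taking east as x and north as y: moving walkway velocity = (-0.900, 0.000) m/s; child velocity relative to moving walkway = (0.000, 1.000) m/s.
Velocity relative to ground = (-0.900, 0.000) + (0.000, 1.000) = (-0.900, 1.000) m/s.
Speed = |(-0.900, 1.000)| = 1.345 m/s.

1.3 m/s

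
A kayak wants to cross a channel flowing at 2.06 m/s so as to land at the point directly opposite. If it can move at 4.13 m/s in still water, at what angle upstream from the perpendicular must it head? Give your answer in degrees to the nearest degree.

30°

To cancel the current, the upstream component of the kayak's velocity must equal the flow: 4.13 sin θ = 2.06.
sin θ = 2.06 / 4.13 = 0.4988.
θ = arcsin(0.4988) = 29.920°.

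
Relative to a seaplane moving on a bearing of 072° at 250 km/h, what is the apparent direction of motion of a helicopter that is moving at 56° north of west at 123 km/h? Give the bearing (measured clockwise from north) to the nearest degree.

Taking east as x and north as y: helicopter velocity = (-68.781, 101.972) km/h; seaplane velocity = (237.764, 77.254) km/h.
Velocity of helicopter relative to seaplane = (-68.781, 101.972) − (237.764, 77.254) = (-306.545, 24.717) km/h.
Bearing = atan2(-306.54, 24.72) = 274.61° clockwise from north.

275°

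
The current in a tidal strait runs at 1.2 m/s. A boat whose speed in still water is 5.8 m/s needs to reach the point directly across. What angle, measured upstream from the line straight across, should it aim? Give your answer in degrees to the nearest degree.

To cancel the current, the upstream component of the boat's velocity must equal the flow: 5.8 sin θ = 1.2.
sin θ = 1.2 / 5.8 = 0.2069.
θ = arcsin(0.2069) = 11.941°.

12°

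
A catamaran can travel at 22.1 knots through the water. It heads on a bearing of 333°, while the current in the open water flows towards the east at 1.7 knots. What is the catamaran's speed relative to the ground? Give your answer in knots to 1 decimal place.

Taking east as x and north as y: velocity relative to the water = (-10.033, 19.691) knots; the water relative to ground = (1.700, 0.000) knots.
Velocity relative to ground = (-10.033, 19.691) + (1.700, 0.000) = (-8.333, 19.691) knots.
Speed = |(-8.333, 19.691)| = 21.382 knots.

21.4 knots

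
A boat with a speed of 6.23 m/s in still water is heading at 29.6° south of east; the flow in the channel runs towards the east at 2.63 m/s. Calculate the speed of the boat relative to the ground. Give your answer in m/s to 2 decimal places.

Taking east as x and north as y: velocity relative to the water = (5.417, -3.077) m/s; the water relative to ground = (2.630, 0.000) m/s.
Velocity relative to ground = (5.417, -3.077) + (2.630, 0.000) = (8.047, -3.077) m/s.
Speed = |(8.047, -3.077)| = 8.615 m/s.

8.62 m/s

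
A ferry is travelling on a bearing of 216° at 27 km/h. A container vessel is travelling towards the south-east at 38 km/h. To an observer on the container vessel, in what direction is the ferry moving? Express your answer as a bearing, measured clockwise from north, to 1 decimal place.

Taking east as x and north as y: ferry velocity = (-15.870, -21.843) km/h; container vessel velocity = (26.870, -26.870) km/h.
Velocity of ferry relative to container vessel = (-15.870, -21.843) − (26.870, -26.870) = (-42.740, 5.027) km/h.
Bearing = atan2(-42.74, 5.03) = 276.71° clockwise from north.

276.7°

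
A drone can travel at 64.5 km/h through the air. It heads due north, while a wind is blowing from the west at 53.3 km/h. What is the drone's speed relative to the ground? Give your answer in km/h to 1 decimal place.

83.7 km/h

Taking east as x and north as y: velocity relative to the air = (0.000, 64.500) km/h; the air relative to ground = (53.300, 0.000) km/h.
Velocity relative to ground = (0.000, 64.500) + (53.300, 0.000) = (53.300, 64.500) km/h.
Speed = |(53.300, 64.500)| = 83.673 km/h.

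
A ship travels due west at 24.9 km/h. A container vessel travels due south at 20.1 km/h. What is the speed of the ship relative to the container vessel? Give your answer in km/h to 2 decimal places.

Taking east as x and north as y: ship velocity = (-24.900, 0.000) km/h; container vessel velocity = (0.000, -20.100) km/h.
Velocity of ship relative to container vessel = (-24.900, 0.000) − (0.000, -20.100) = (-24.900, 20.100) km/h.
Magnitude = |(-24.900, 20.100)| = 32.000 km/h.

32.00 km/h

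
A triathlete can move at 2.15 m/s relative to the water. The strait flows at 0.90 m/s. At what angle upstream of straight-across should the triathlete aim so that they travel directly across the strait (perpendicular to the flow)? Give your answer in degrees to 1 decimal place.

To cancel the current, the upstream component of the triathlete's velocity must equal the flow: 2.15 sin θ = 0.90.
sin θ = 0.90 / 2.15 = 0.4186.
θ = arcsin(0.4186) = 24.747°.

24.7°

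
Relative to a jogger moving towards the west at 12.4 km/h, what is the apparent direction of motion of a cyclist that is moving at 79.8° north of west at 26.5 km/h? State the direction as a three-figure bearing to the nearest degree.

Taking east as x and north as y: cyclist velocity = (-4.693, 26.081) km/h; jogger velocity = (-12.400, 0.000) km/h.
Velocity of cyclist relative to jogger = (-4.693, 26.081) − (-12.400, 0.000) = (7.707, 26.081) km/h.
Bearing = atan2(7.71, 26.08) = 16.46° clockwise from north.

016°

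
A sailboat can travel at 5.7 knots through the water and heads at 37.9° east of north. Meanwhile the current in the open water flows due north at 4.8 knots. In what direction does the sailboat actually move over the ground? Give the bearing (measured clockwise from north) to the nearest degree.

Taking east as x and north as y: velocity relative to the water = (3.501, 4.498) knots; the water relative to ground = (0.000, 4.800) knots.
Velocity relative to ground = (3.501, 4.498) + (0.000, 4.800) = (3.501, 9.298) knots.
Bearing = atan2(3.50, 9.30) = 20.64° clockwise from north.

021°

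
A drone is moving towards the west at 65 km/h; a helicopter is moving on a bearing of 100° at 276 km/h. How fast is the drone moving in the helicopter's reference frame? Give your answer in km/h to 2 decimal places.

Taking east as x and north as y: drone velocity = (-65.000, 0.000) km/h; helicopter velocity = (271.807, -47.927) km/h.
Velocity of drone relative to helicopter = (-65.000, 0.000) − (271.807, -47.927) = (-336.807, 47.927) km/h.
Magnitude = |(-336.807, 47.927)| = 340.200 km/h.

340.20 km/h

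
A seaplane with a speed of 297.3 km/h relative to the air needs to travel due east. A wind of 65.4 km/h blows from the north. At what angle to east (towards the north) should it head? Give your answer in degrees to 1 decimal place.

The wind pushes perpendicular to the desired track; the heading must have a component into the wind equal to 65.4 km/h: 297.3 sin θ = 65.4.
sin θ = 0.2200, so θ = 12.708°.

12.7°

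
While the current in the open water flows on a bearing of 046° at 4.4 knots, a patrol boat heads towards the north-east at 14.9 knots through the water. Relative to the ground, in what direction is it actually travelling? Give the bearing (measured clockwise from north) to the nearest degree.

Taking east as x and north as y: velocity relative to the water = (10.536, 10.536) knots; the water relative to ground = (3.165, 3.056) knots.
Velocity relative to ground = (10.536, 10.536) + (3.165, 3.056) = (13.701, 13.592) knots.
Bearing = atan2(13.70, 13.59) = 45.23° clockwise from north.

045°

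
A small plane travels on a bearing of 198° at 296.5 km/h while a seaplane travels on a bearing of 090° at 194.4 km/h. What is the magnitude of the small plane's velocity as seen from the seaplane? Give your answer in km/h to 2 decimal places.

Taking east as x and north as y: small plane velocity = (-91.624, -281.988) km/h; seaplane velocity = (194.400, 0.000) km/h.
Velocity of small plane relative to seaplane = (-91.624, -281.988) − (194.400, 0.000) = (-286.024, -281.988) km/h.
Magnitude = |(-286.024, -281.988)| = 401.655 km/h.

401.66 km/h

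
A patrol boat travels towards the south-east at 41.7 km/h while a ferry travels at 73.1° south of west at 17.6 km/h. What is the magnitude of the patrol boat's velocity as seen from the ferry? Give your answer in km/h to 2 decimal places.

Taking east as x and north as y: patrol boat velocity = (29.486, -29.486) km/h; ferry velocity = (-5.116, -16.840) km/h.
Velocity of patrol boat relative to ferry = (29.486, -29.486) − (-5.116, -16.840) = (34.603, -12.646) km/h.
Magnitude = |(34.603, -12.646)| = 36.841 km/h.

36.84 km/h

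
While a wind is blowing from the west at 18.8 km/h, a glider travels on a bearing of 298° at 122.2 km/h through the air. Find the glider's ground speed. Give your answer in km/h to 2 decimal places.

Taking east as x and north as y: velocity relative to the air = (-107.896, 57.369) km/h; the air relative to ground = (18.800, 0.000) km/h.
Velocity relative to ground = (-107.896, 57.369) + (18.800, 0.000) = (-89.096, 57.369) km/h.
Speed = |(-89.096, 57.369)| = 105.969 km/h.

105.97 km/h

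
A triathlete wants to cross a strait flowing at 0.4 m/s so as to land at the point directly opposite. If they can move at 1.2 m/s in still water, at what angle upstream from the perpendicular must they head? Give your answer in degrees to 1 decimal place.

To cancel the current, the upstream component of the triathlete's velocity must equal the flow: 1.2 sin θ = 0.4.
sin θ = 0.4 / 1.2 = 0.3333.
θ = arcsin(0.3333) = 19.471°.

19.5°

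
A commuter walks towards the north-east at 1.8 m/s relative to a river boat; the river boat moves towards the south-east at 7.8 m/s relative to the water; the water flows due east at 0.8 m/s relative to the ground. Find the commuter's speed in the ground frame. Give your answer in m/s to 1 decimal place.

8.7 m/s

In east/north components (m/s): commuter relative to river boat = (1.273, 1.273); river boat relative to water = (5.515, -5.515); water relative to ground = (0.800, 0.000).
Sum = (7.588, -4.243) m/s.
Speed = |(7.588, -4.243)| = 8.694 m/s.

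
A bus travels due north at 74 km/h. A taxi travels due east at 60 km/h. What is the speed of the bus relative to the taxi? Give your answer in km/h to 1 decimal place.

Taking east as x and north as y: bus velocity = (0.000, 74.000) km/h; taxi velocity = (60.000, 0.000) km/h.
Velocity of bus relative to taxi = (0.000, 74.000) − (60.000, 0.000) = (-60.000, 74.000) km/h.
Magnitude = |(-60.000, 74.000)| = 95.268 km/h.

95.3 km/h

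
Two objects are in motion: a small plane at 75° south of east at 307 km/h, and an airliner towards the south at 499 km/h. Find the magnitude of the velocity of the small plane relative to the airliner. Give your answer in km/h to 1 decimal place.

217.5 km/h

Taking east as x and north as y: small plane velocity = (79.457, -296.539) km/h; airliner velocity = (0.000, -499.000) km/h.
Velocity of small plane relative to airliner = (79.457, -296.539) − (0.000, -499.000) = (79.457, 202.461) km/h.
Magnitude = |(79.457, 202.461)| = 217.494 km/h.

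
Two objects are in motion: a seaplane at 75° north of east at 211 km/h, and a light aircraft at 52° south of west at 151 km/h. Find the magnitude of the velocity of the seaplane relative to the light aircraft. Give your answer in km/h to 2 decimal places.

Taking east as x and north as y: seaplane velocity = (54.611, 203.810) km/h; light aircraft velocity = (-92.965, -118.990) km/h.
Velocity of seaplane relative to light aircraft = (54.611, 203.810) − (-92.965, -118.990) = (147.576, 322.800) km/h.
Magnitude = |(147.576, 322.800)| = 354.934 km/h.

354.93 km/h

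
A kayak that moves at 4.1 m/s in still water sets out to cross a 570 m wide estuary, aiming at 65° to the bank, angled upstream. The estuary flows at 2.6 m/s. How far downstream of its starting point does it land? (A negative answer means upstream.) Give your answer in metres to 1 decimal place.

133.0 m

Perpendicular speed = 3.716 m/s; crossing time = 570 / 3.716 = 153.396 s.
Net downstream speed = 0.867 m/s.
Drift = 0.867 × 153.396 = 133.035 m (downstream).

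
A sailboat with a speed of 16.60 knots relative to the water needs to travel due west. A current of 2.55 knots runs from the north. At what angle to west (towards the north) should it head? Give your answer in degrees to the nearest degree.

9°

The current pushes perpendicular to the desired track; the heading must have a component into the current equal to 2.55 knots: 16.60 sin θ = 2.55.
sin θ = 0.1536, so θ = 8.836°.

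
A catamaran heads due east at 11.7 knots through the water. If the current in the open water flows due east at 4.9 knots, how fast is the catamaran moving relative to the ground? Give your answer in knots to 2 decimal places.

16.60 knots

Taking east as x and north as y: velocity relative to the water = (11.700, 0.000) knots; the water relative to ground = (4.900, 0.000) knots.
Velocity relative to ground = (11.700, 0.000) + (4.900, 0.000) = (16.600, 0.000) knots.
Speed = |(16.600, 0.000)| = 16.600 knots.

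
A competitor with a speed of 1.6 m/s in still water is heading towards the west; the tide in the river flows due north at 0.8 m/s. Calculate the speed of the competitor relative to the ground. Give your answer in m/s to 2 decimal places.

Taking east as x and north as y: velocity relative to the water = (-1.600, 0.000) m/s; the water relative to ground = (0.000, 0.800) m/s.
Velocity relative to ground = (-1.600, 0.000) + (0.000, 0.800) = (-1.600, 0.800) m/s.
Speed = |(-1.600, 0.800)| = 1.789 m/s.

1.79 m/s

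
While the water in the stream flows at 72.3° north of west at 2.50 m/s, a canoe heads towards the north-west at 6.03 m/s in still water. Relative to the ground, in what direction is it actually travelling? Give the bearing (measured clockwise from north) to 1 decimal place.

322.9°

Taking east as x and north as y: velocity relative to the water = (-4.264, 4.264) m/s; the water relative to ground = (-0.760, 2.382) m/s.
Velocity relative to ground = (-4.264, 4.264) + (-0.760, 2.382) = (-5.024, 6.646) m/s.
Bearing = atan2(-5.02, 6.65) = 322.91° clockwise from north.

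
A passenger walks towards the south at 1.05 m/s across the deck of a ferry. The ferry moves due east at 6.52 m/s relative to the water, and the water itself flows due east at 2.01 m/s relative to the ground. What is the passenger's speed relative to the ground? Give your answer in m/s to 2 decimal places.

In east/north components (m/s): passenger relative to ferry = (0.000, -1.050); ferry relative to water = (6.520, 0.000); water relative to ground = (2.010, 0.000).
Sum = (8.530, -1.050) m/s.
Speed = |(8.530, -1.050)| = 8.594 m/s.

8.59 m/s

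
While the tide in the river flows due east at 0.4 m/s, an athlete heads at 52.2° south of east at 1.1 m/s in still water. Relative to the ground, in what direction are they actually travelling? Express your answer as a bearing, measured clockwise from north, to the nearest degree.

129°

Taking east as x and north as y: velocity relative to the water = (0.674, -0.869) m/s; the water relative to ground = (0.400, 0.000) m/s.
Velocity relative to ground = (0.674, -0.869) + (0.400, 0.000) = (1.074, -0.869) m/s.
Bearing = atan2(1.07, -0.87) = 128.98° clockwise from north.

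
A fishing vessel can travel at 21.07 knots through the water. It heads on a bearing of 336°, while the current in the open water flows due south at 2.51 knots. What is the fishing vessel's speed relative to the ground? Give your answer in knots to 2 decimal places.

Taking east as x and north as y: velocity relative to the water = (-8.570, 19.248) knots; the water relative to ground = (0.000, -2.510) knots.
Velocity relative to ground = (-8.570, 19.248) + (0.000, -2.510) = (-8.570, 16.738) knots.
Speed = |(-8.570, 16.738)| = 18.805 knots.

18.80 knots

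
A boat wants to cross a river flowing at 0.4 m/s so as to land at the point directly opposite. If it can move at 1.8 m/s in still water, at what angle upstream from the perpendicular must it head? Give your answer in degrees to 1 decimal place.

To cancel the current, the upstream component of the boat's velocity must equal the flow: 1.8 sin θ = 0.4.
sin θ = 0.4 / 1.8 = 0.2222.
θ = arcsin(0.2222) = 12.840°.

12.8°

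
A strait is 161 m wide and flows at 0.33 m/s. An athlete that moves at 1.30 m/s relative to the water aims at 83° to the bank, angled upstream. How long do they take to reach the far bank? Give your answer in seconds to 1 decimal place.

124.8 s

The component of the athlete's velocity perpendicular to the bank is 1.30 × sin 83° = 1.290 m/s.
The flow acts along the bank and has no component across it.
Time = 161 / 1.290 = 124.776 s.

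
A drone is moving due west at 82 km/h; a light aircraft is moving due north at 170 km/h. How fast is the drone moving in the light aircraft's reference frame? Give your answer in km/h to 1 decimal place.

Taking east as x and north as y: drone velocity = (-82.000, 0.000) km/h; light aircraft velocity = (0.000, 170.000) km/h.
Velocity of drone relative to light aircraft = (-82.000, 0.000) − (0.000, 170.000) = (-82.000, -170.000) km/h.
Magnitude = |(-82.000, -170.000)| = 188.743 km/h.

188.7 km/h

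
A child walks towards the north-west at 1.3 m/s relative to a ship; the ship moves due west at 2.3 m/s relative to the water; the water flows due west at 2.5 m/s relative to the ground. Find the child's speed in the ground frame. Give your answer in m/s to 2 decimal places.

In east/north components (m/s): child relative to ship = (-0.919, 0.919); ship relative to water = (-2.300, 0.000); water relative to ground = (-2.500, 0.000).
Sum = (-5.719, 0.919) m/s.
Speed = |(-5.719, 0.919)| = 5.793 m/s.

5.79 m/s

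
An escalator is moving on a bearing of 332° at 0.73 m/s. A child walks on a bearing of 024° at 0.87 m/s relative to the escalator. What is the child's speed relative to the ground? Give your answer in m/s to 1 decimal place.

1.4 m/s

Taking east as x and north as y: escalator velocity = (-0.343, 0.645) m/s; child velocity relative to escalator = (0.354, 0.795) m/s.
Velocity relative to ground = (-0.343, 0.645) + (0.354, 0.795) = (0.011, 1.439) m/s.
Speed = |(0.011, 1.439)| = 1.439 m/s.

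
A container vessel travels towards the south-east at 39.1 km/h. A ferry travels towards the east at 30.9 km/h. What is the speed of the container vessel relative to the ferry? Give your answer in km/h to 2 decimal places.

27.84 km/h

Taking east as x and north as y: container vessel velocity = (27.648, -27.648) km/h; ferry velocity = (30.900, 0.000) km/h.
Velocity of container vessel relative to ferry = (27.648, -27.648) − (30.900, 0.000) = (-3.252, -27.648) km/h.
Magnitude = |(-3.252, -27.648)| = 27.838 km/h.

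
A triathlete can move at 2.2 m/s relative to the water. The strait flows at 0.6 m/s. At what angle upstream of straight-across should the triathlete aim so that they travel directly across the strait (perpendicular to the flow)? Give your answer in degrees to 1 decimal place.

15.8°

To cancel the current, the upstream component of the triathlete's velocity must equal the flow: 2.2 sin θ = 0.6.
sin θ = 0.6 / 2.2 = 0.2727.
θ = arcsin(0.2727) = 15.827°.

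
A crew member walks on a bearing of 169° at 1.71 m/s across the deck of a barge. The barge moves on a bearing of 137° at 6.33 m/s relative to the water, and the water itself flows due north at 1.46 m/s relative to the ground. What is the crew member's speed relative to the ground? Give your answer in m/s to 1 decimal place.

6.7 m/s

In east/north components (m/s): crew member relative to barge = (0.326, -1.679); barge relative to water = (4.317, -4.629); water relative to ground = (0.000, 1.460).
Sum = (4.643, -4.848) m/s.
Speed = |(4.643, -4.848)| = 6.713 m/s.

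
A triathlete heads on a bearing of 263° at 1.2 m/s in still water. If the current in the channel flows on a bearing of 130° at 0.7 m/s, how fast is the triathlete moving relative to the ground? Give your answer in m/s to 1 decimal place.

0.9 m/s

Taking east as x and north as y: velocity relative to the water = (-1.191, -0.146) m/s; the water relative to ground = (0.536, -0.450) m/s.
Velocity relative to ground = (-1.191, -0.146) + (0.536, -0.450) = (-0.655, -0.596) m/s.
Speed = |(-0.655, -0.596)| = 0.886 m/s.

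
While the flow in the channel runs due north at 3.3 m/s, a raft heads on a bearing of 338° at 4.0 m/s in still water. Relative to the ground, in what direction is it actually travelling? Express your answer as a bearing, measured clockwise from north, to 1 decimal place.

347.9°

Taking east as x and north as y: velocity relative to the water = (-1.498, 3.709) m/s; the water relative to ground = (0.000, 3.300) m/s.
Velocity relative to ground = (-1.498, 3.709) + (0.000, 3.300) = (-1.498, 7.009) m/s.
Bearing = atan2(-1.50, 7.01) = 347.93° clockwise from north.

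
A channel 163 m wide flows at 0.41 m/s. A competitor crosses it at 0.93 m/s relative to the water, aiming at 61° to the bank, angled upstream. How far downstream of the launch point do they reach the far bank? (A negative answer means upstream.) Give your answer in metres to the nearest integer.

Perpendicular speed = 0.813 m/s; crossing time = 163 / 0.813 = 200.394 s.
Net downstream speed = -0.041 m/s.
Drift = -0.041 × 200.394 = -8.191 m (upstream).

-8 m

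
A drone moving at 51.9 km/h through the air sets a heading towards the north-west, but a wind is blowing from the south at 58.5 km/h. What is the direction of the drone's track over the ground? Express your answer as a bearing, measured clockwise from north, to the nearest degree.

Taking east as x and north as y: velocity relative to the air = (-36.699, 36.699) km/h; the air relative to ground = (0.000, 58.500) km/h.
Velocity relative to ground = (-36.699, 36.699) + (0.000, 58.500) = (-36.699, 95.199) km/h.
Bearing = atan2(-36.70, 95.20) = 338.92° clockwise from north.

339°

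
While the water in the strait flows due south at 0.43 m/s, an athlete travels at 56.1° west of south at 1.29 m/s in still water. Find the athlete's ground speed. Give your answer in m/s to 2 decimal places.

Taking east as x and north as y: velocity relative to the water = (-1.071, -0.719) m/s; the water relative to ground = (0.000, -0.430) m/s.
Velocity relative to ground = (-1.071, -0.719) + (0.000, -0.430) = (-1.071, -1.149) m/s.
Speed = |(-1.071, -1.149)| = 1.571 m/s.

1.57 m/s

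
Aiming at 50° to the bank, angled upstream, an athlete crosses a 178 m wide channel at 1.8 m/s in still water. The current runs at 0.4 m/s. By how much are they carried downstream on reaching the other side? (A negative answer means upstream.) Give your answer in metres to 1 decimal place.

Perpendicular speed = 1.379 m/s; crossing time = 178 / 1.379 = 129.090 s.
Net downstream speed = -0.757 m/s.
Drift = -0.757 × 129.090 = -97.724 m (upstream).

-97.7 m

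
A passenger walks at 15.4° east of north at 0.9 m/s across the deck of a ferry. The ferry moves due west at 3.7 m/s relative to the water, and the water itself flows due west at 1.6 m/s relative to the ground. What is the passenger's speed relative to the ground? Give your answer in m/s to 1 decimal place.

5.1 m/s

In east/north components (m/s): passenger relative to ferry = (0.239, 0.868); ferry relative to water = (-3.700, 0.000); water relative to ground = (-1.600, 0.000).
Sum = (-5.061, 0.868) m/s.
Speed = |(-5.061, 0.868)| = 5.135 m/s.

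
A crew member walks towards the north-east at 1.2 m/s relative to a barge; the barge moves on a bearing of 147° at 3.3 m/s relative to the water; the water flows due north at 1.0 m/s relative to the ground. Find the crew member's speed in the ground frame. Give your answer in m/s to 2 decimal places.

2.80 m/s

In east/north components (m/s): crew member relative to barge = (0.849, 0.849); barge relative to water = (1.797, -2.768); water relative to ground = (0.000, 1.000).
Sum = (2.646, -0.919) m/s.
Speed = |(2.646, -0.919)| = 2.801 m/s.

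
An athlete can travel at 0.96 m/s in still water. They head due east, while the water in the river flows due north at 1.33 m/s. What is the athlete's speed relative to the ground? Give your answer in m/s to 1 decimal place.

Taking east as x and north as y: velocity relative to the water = (0.960, 0.000) m/s; the water relative to ground = (0.000, 1.330) m/s.
Velocity relative to ground = (0.960, 0.000) + (0.000, 1.330) = (0.960, 1.330) m/s.
Speed = |(0.960, 1.330)| = 1.640 m/s.

1.6 m/s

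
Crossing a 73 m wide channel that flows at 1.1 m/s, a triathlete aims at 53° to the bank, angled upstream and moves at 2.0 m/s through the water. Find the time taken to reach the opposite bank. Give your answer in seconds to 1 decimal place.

The component of the triathlete's velocity perpendicular to the bank is 2.0 × sin 53° = 1.597 m/s.
The current is parallel to the bank, so it does not affect the crossing time.
Time = 73 / 1.597 = 45.703 s.

45.7 s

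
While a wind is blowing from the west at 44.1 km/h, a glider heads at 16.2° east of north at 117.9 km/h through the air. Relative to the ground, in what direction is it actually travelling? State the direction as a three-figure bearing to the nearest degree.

Taking east as x and north as y: velocity relative to the air = (32.893, 113.219) km/h; the air relative to ground = (44.100, 0.000) km/h.
Velocity relative to ground = (32.893, 113.219) + (44.100, 0.000) = (76.993, 113.219) km/h.
Bearing = atan2(76.99, 113.22) = 34.22° clockwise from north.

034°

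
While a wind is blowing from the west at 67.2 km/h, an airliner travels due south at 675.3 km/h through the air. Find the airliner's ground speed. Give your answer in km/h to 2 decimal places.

678.64 km/h

Taking east as x and north as y: velocity relative to the air = (0.000, -675.300) km/h; the air relative to ground = (67.200, 0.000) km/h.
Velocity relative to ground = (0.000, -675.300) + (67.200, 0.000) = (67.200, -675.300) km/h.
Speed = |(67.200, -675.300)| = 678.635 km/h.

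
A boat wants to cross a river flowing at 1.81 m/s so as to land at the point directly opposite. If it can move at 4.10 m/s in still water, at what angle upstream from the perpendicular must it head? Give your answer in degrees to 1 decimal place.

26.2°

To cancel the current, the upstream component of the boat's velocity must equal the flow: 4.10 sin θ = 1.81.
sin θ = 1.81 / 4.10 = 0.4415.
θ = arcsin(0.4415) = 26.197°.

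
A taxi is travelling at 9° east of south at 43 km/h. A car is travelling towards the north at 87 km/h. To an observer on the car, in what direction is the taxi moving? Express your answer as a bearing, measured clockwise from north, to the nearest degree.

Taking east as x and north as y: taxi velocity = (6.727, -42.471) km/h; car velocity = (0.000, 87.000) km/h.
Velocity of taxi relative to car = (6.727, -42.471) − (0.000, 87.000) = (6.727, -129.471) km/h.
Bearing = atan2(6.73, -129.47) = 177.03° clockwise from north.

177°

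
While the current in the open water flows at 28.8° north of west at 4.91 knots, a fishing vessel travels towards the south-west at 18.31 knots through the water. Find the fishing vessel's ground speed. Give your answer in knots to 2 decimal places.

20.24 knots

Taking east as x and north as y: velocity relative to the water = (-12.947, -12.947) knots; the water relative to ground = (-4.303, 2.365) knots.
Velocity relative to ground = (-12.947, -12.947) + (-4.303, 2.365) = (-17.250, -10.582) knots.
Speed = |(-17.250, -10.582)| = 20.237 knots.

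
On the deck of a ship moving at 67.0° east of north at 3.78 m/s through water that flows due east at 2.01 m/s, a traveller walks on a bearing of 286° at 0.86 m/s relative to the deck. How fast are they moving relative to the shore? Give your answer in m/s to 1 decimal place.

5.0 m/s

In east/north components (m/s): traveller relative to ship = (-0.827, 0.237); ship relative to water = (3.480, 1.477); water relative to ground = (2.010, 0.000).
Sum = (4.663, 1.714) m/s.
Speed = |(4.663, 1.714)| = 4.968 m/s.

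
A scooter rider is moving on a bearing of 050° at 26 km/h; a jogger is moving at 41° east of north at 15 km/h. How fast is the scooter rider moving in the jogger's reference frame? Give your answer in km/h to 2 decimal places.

11.43 km/h

Taking east as x and north as y: scooter rider velocity = (19.917, 16.712) km/h; jogger velocity = (9.841, 11.321) km/h.
Velocity of scooter rider relative to jogger = (19.917, 16.712) − (9.841, 11.321) = (10.076, 5.392) km/h.
Magnitude = |(10.076, 5.392)| = 11.428 km/h.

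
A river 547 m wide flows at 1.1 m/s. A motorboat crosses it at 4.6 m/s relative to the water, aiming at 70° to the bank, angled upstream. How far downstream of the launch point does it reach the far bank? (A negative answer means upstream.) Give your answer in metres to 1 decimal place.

-59.9 m

Perpendicular speed = 4.323 m/s; crossing time = 547 / 4.323 = 126.545 s.
Net downstream speed = -0.473 m/s.
Drift = -0.473 × 126.545 = -59.893 m (upstream).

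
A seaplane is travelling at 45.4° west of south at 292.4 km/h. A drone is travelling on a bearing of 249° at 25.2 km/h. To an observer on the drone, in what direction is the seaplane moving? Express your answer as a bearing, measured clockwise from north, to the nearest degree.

223°

Taking east as x and north as y: seaplane velocity = (-208.196, -205.310) km/h; drone velocity = (-23.526, -9.031) km/h.
Velocity of seaplane relative to drone = (-208.196, -205.310) − (-23.526, -9.031) = (-184.670, -196.279) km/h.
Bearing = atan2(-184.67, -196.28) = 223.25° clockwise from north.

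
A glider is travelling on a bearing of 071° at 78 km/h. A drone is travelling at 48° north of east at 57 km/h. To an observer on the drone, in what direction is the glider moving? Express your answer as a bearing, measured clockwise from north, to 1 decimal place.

115.5°

Taking east as x and north as y: glider velocity = (73.750, 25.394) km/h; drone velocity = (38.140, 42.359) km/h.
Velocity of glider relative to drone = (73.750, 25.394) − (38.140, 42.359) = (35.610, -16.965) km/h.
Bearing = atan2(35.61, -16.96) = 115.47° clockwise from north.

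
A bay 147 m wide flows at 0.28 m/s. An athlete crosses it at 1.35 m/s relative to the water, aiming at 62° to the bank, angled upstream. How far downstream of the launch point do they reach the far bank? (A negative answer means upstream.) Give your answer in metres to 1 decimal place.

Perpendicular speed = 1.192 m/s; crossing time = 147 / 1.192 = 123.324 s.
Net downstream speed = -0.354 m/s.
Drift = -0.354 × 123.324 = -43.630 m (upstream).

-43.6 m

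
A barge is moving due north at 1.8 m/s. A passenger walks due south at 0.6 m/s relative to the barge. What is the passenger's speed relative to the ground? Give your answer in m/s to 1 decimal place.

1.2 m/s

Taking east as x and north as y: barge velocity = (0.000, 1.800) m/s; passenger velocity relative to barge = (0.000, -0.600) m/s.
Velocity relative to ground = (0.000, 1.800) + (0.000, -0.600) = (0.000, 1.200) m/s.
Speed = |(0.000, 1.200)| = 1.200 m/s.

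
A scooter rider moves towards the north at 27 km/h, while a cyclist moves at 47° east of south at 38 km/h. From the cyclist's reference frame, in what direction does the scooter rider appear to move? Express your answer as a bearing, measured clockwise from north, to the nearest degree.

332°

Taking east as x and north as y: scooter rider velocity = (0.000, 27.000) km/h; cyclist velocity = (27.791, -25.916) km/h.
Velocity of scooter rider relative to cyclist = (0.000, 27.000) − (27.791, -25.916) = (-27.791, 52.916) km/h.
Bearing = atan2(-27.79, 52.92) = 332.29° clockwise from north.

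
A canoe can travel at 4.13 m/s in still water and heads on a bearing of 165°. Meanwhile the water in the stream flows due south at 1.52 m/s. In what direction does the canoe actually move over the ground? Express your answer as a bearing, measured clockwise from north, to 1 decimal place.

169.0°

Taking east as x and north as y: velocity relative to the water = (1.069, -3.989) m/s; the water relative to ground = (0.000, -1.520) m/s.
Velocity relative to ground = (1.069, -3.989) + (0.000, -1.520) = (1.069, -5.509) m/s.
Bearing = atan2(1.07, -5.51) = 169.02° clockwise from north.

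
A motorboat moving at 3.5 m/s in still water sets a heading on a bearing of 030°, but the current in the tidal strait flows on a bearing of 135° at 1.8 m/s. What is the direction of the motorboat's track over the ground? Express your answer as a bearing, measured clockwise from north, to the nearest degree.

060°

Taking east as x and north as y: velocity relative to the water = (1.750, 3.031) m/s; the water relative to ground = (1.273, -1.273) m/s.
Velocity relative to ground = (1.750, 3.031) + (1.273, -1.273) = (3.023, 1.758) m/s.
Bearing = atan2(3.02, 1.76) = 59.81° clockwise from north.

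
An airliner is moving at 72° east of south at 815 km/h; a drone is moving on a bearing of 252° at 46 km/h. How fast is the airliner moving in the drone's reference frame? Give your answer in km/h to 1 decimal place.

Taking east as x and north as y: airliner velocity = (775.111, -251.849) km/h; drone velocity = (-43.749, -14.215) km/h.
Velocity of airliner relative to drone = (775.111, -251.849) − (-43.749, -14.215) = (818.860, -237.634) km/h.
Magnitude = |(818.860, -237.634)| = 852.644 km/h.

852.6 km/h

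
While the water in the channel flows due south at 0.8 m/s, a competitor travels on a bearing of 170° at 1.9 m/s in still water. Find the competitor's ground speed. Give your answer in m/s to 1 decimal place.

Taking east as x and north as y: velocity relative to the water = (0.330, -1.871) m/s; the water relative to ground = (0.000, -0.800) m/s.
Velocity relative to ground = (0.330, -1.871) + (0.000, -0.800) = (0.330, -2.671) m/s.
Speed = |(0.330, -2.671)| = 2.691 m/s.

2.7 m/s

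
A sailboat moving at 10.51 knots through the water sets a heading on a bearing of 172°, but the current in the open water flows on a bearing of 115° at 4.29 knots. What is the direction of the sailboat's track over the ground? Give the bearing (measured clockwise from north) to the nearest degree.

156°

Taking east as x and north as y: velocity relative to the water = (1.463, -10.408) knots; the water relative to ground = (3.888, -1.813) knots.
Velocity relative to ground = (1.463, -10.408) + (3.888, -1.813) = (5.351, -12.221) knots.
Bearing = atan2(5.35, -12.22) = 156.35° clockwise from north.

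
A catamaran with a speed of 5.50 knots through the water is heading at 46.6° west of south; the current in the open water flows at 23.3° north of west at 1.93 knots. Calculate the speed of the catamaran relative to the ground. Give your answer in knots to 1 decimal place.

Taking east as x and north as y: velocity relative to the water = (-3.996, -3.779) knots; the water relative to ground = (-1.773, 0.763) knots.
Velocity relative to ground = (-3.996, -3.779) + (-1.773, 0.763) = (-5.769, -3.016) knots.
Speed = |(-5.769, -3.016)| = 6.509 knots.

6.5 knots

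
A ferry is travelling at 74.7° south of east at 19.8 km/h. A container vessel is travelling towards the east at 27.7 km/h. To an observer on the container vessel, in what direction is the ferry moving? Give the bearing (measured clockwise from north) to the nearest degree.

Taking east as x and north as y: ferry velocity = (5.225, -19.098) km/h; container vessel velocity = (27.700, 0.000) km/h.
Velocity of ferry relative to container vessel = (5.225, -19.098) − (27.700, 0.000) = (-22.475, -19.098) km/h.
Bearing = atan2(-22.48, -19.10) = 229.64° clockwise from north.

230°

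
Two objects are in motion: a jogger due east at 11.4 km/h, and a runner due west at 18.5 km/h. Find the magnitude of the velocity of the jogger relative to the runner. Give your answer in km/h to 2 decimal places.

29.90 km/h

Taking east as x and north as y: jogger velocity = (11.400, 0.000) km/h; runner velocity = (-18.500, 0.000) km/h.
Velocity of jogger relative to runner = (11.400, 0.000) − (-18.500, 0.000) = (29.900, 0.000) km/h.
Magnitude = |(29.900, 0.000)| = 29.900 km/h.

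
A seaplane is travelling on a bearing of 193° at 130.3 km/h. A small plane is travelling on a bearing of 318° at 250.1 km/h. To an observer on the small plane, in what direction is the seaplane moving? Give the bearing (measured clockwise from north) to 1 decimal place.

156.2°

Taking east as x and north as y: seaplane velocity = (-29.311, -126.960) km/h; small plane velocity = (-167.350, 185.861) km/h.
Velocity of seaplane relative to small plane = (-29.311, -126.960) − (-167.350, 185.861) = (138.038, -312.821) km/h.
Bearing = atan2(138.04, -312.82) = 156.19° clockwise from north.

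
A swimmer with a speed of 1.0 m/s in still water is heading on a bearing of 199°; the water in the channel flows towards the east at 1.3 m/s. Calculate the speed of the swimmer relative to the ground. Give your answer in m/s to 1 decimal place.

1.4 m/s

Taking east as x and north as y: velocity relative to the water = (-0.326, -0.946) m/s; the water relative to ground = (1.300, 0.000) m/s.
Velocity relative to ground = (-0.326, -0.946) + (1.300, 0.000) = (0.974, -0.946) m/s.
Speed = |(0.974, -0.946)| = 1.358 m/s.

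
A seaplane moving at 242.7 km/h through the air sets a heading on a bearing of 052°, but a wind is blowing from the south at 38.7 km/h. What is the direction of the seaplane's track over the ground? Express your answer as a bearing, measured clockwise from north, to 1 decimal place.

045.5°

Taking east as x and north as y: velocity relative to the air = (191.250, 149.421) km/h; the air relative to ground = (0.000, 38.700) km/h.
Velocity relative to ground = (191.250, 149.421) + (0.000, 38.700) = (191.250, 188.121) km/h.
Bearing = atan2(191.25, 188.12) = 45.47° clockwise from north.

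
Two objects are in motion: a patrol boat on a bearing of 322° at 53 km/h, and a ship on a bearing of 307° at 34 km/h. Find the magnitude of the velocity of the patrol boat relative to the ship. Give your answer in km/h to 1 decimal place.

22.0 km/h

Taking east as x and north as y: patrol boat velocity = (-32.630, 41.765) km/h; ship velocity = (-27.154, 20.462) km/h.
Velocity of patrol boat relative to ship = (-32.630, 41.765) − (-27.154, 20.462) = (-5.476, 21.303) km/h.
Magnitude = |(-5.476, 21.303)| = 21.996 km/h.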